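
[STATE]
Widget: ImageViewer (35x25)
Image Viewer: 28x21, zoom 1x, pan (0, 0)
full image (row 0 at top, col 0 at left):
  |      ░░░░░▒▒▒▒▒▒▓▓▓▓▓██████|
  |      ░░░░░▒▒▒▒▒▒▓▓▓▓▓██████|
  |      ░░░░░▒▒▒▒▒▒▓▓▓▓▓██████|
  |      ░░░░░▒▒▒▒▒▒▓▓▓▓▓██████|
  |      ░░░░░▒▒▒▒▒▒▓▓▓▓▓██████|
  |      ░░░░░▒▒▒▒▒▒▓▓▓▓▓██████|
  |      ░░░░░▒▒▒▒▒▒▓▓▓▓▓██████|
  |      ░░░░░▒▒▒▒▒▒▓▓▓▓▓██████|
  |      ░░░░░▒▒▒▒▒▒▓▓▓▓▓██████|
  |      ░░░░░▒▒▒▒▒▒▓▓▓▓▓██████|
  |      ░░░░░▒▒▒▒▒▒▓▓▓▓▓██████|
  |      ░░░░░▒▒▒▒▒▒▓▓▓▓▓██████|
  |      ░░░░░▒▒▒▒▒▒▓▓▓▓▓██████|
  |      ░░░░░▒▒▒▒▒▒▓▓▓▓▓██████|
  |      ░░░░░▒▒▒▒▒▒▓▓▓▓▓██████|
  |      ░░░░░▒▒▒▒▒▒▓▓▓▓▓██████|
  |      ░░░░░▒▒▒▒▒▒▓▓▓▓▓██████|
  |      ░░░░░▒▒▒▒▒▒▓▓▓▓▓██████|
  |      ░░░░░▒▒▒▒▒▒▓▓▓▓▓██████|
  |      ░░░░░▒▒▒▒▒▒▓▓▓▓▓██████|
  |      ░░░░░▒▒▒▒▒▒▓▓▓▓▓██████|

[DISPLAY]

      ░░░░░▒▒▒▒▒▒▓▓▓▓▓██████       
      ░░░░░▒▒▒▒▒▒▓▓▓▓▓██████       
      ░░░░░▒▒▒▒▒▒▓▓▓▓▓██████       
      ░░░░░▒▒▒▒▒▒▓▓▓▓▓██████       
      ░░░░░▒▒▒▒▒▒▓▓▓▓▓██████       
      ░░░░░▒▒▒▒▒▒▓▓▓▓▓██████       
      ░░░░░▒▒▒▒▒▒▓▓▓▓▓██████       
      ░░░░░▒▒▒▒▒▒▓▓▓▓▓██████       
      ░░░░░▒▒▒▒▒▒▓▓▓▓▓██████       
      ░░░░░▒▒▒▒▒▒▓▓▓▓▓██████       
      ░░░░░▒▒▒▒▒▒▓▓▓▓▓██████       
      ░░░░░▒▒▒▒▒▒▓▓▓▓▓██████       
      ░░░░░▒▒▒▒▒▒▓▓▓▓▓██████       
      ░░░░░▒▒▒▒▒▒▓▓▓▓▓██████       
      ░░░░░▒▒▒▒▒▒▓▓▓▓▓██████       
      ░░░░░▒▒▒▒▒▒▓▓▓▓▓██████       
      ░░░░░▒▒▒▒▒▒▓▓▓▓▓██████       
      ░░░░░▒▒▒▒▒▒▓▓▓▓▓██████       
      ░░░░░▒▒▒▒▒▒▓▓▓▓▓██████       
      ░░░░░▒▒▒▒▒▒▓▓▓▓▓██████       
      ░░░░░▒▒▒▒▒▒▓▓▓▓▓██████       
                                   
                                   
                                   
                                   


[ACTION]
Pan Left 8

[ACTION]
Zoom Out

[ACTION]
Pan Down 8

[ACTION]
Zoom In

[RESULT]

            ░░░░░░░░░░▒▒▒▒▒▒▒▒▒▒▒▒▓
            ░░░░░░░░░░▒▒▒▒▒▒▒▒▒▒▒▒▓
            ░░░░░░░░░░▒▒▒▒▒▒▒▒▒▒▒▒▓
            ░░░░░░░░░░▒▒▒▒▒▒▒▒▒▒▒▒▓
            ░░░░░░░░░░▒▒▒▒▒▒▒▒▒▒▒▒▓
            ░░░░░░░░░░▒▒▒▒▒▒▒▒▒▒▒▒▓
            ░░░░░░░░░░▒▒▒▒▒▒▒▒▒▒▒▒▓
            ░░░░░░░░░░▒▒▒▒▒▒▒▒▒▒▒▒▓
            ░░░░░░░░░░▒▒▒▒▒▒▒▒▒▒▒▒▓
            ░░░░░░░░░░▒▒▒▒▒▒▒▒▒▒▒▒▓
            ░░░░░░░░░░▒▒▒▒▒▒▒▒▒▒▒▒▓
            ░░░░░░░░░░▒▒▒▒▒▒▒▒▒▒▒▒▓
            ░░░░░░░░░░▒▒▒▒▒▒▒▒▒▒▒▒▓
            ░░░░░░░░░░▒▒▒▒▒▒▒▒▒▒▒▒▓
            ░░░░░░░░░░▒▒▒▒▒▒▒▒▒▒▒▒▓
            ░░░░░░░░░░▒▒▒▒▒▒▒▒▒▒▒▒▓
            ░░░░░░░░░░▒▒▒▒▒▒▒▒▒▒▒▒▓
            ░░░░░░░░░░▒▒▒▒▒▒▒▒▒▒▒▒▓
            ░░░░░░░░░░▒▒▒▒▒▒▒▒▒▒▒▒▓
            ░░░░░░░░░░▒▒▒▒▒▒▒▒▒▒▒▒▓
            ░░░░░░░░░░▒▒▒▒▒▒▒▒▒▒▒▒▓
            ░░░░░░░░░░▒▒▒▒▒▒▒▒▒▒▒▒▓
            ░░░░░░░░░░▒▒▒▒▒▒▒▒▒▒▒▒▓
            ░░░░░░░░░░▒▒▒▒▒▒▒▒▒▒▒▒▓
            ░░░░░░░░░░▒▒▒▒▒▒▒▒▒▒▒▒▓


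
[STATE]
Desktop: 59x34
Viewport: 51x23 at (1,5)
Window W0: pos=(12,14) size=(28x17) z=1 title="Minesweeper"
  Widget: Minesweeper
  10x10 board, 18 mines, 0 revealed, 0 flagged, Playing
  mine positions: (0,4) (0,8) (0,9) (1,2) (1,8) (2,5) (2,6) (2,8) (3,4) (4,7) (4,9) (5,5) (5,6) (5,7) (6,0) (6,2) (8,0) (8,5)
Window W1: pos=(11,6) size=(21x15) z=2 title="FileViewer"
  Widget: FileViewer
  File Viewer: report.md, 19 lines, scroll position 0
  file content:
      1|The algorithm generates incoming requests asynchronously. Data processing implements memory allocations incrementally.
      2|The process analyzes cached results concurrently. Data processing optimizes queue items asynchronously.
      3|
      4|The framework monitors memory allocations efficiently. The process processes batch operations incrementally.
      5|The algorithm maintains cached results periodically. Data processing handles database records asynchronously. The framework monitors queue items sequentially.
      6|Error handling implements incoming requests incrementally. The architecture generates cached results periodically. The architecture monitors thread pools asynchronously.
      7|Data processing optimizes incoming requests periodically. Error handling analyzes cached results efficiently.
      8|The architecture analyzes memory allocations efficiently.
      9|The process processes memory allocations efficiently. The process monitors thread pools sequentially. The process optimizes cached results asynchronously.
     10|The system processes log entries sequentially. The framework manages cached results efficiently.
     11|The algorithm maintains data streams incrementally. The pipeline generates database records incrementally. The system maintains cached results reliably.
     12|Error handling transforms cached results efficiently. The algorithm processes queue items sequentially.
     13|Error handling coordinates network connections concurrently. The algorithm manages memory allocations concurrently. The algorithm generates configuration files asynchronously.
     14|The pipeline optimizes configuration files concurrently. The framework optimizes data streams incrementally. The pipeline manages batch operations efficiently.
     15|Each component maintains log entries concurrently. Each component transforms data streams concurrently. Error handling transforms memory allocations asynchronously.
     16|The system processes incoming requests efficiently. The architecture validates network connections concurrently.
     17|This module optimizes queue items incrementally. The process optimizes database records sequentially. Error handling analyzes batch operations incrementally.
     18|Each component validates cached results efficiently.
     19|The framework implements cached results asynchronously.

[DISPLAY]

                                                   
          ┏━━━━━━━━━━━━━━━━━━━┓                    
          ┃ FileViewer        ┃                    
          ┠───────────────────┨                    
          ┃The algorithm gene▲┃                    
          ┃The process analyz█┃                    
          ┃                  ░┃                    
          ┃The framework moni░┃                    
          ┃The algorithm main░┃                    
          ┃Error handling imp░┃━━━━━━━┓            
          ┃Data processing op░┃       ┃            
          ┃The architecture a░┃───────┨            
          ┃The process proces░┃       ┃            
          ┃The system process░┃       ┃            
          ┃The algorithm main▼┃       ┃            
          ┗━━━━━━━━━━━━━━━━━━━┛       ┃            
           ┃■■■■■■■■■■                ┃            
           ┃■■■■■■■■■■                ┃            
           ┃■■■■■■■■■■                ┃            
           ┃■■■■■■■■■■                ┃            
           ┃■■■■■■■■■■                ┃            
           ┃■■■■■■■■■■                ┃            
           ┃                          ┃            


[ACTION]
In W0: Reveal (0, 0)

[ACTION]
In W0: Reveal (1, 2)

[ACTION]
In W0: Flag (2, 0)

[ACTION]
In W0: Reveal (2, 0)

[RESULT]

                                                   
          ┏━━━━━━━━━━━━━━━━━━━┓                    
          ┃ FileViewer        ┃                    
          ┠───────────────────┨                    
          ┃The algorithm gene▲┃                    
          ┃The process analyz█┃                    
          ┃                  ░┃                    
          ┃The framework moni░┃                    
          ┃The algorithm main░┃                    
          ┃Error handling imp░┃━━━━━━━┓            
          ┃Data processing op░┃       ┃            
          ┃The architecture a░┃───────┨            
          ┃The process proces░┃       ┃            
          ┃The system process░┃       ┃            
          ┃The algorithm main▼┃       ┃            
          ┗━━━━━━━━━━━━━━━━━━━┛       ┃            
           ┃   1■■■✹■✹                ┃            
           ┃1211■✹✹✹■■                ┃            
           ┃✹■✹■■■■■■■                ┃            
           ┃■■■■■■■■■■                ┃            
           ┃✹■■■■✹■■■■                ┃            
           ┃■■■■■■■■■■                ┃            
           ┃                          ┃            


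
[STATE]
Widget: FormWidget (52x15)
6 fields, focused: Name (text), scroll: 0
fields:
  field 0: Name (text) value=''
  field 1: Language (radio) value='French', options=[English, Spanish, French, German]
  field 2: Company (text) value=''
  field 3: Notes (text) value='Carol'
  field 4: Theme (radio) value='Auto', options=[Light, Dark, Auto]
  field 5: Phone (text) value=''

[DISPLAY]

> Name:       [                                    ]
  Language:   ( ) English  ( ) Spanish  (●) French  
  Company:    [                                    ]
  Notes:      [Carol                               ]
  Theme:      ( ) Light  ( ) Dark  (●) Auto         
  Phone:      [                                    ]
                                                    
                                                    
                                                    
                                                    
                                                    
                                                    
                                                    
                                                    
                                                    


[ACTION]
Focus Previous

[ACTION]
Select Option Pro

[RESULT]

  Name:       [                                    ]
  Language:   ( ) English  ( ) Spanish  (●) French  
  Company:    [                                    ]
  Notes:      [Carol                               ]
  Theme:      ( ) Light  ( ) Dark  (●) Auto         
> Phone:      [                                    ]
                                                    
                                                    
                                                    
                                                    
                                                    
                                                    
                                                    
                                                    
                                                    


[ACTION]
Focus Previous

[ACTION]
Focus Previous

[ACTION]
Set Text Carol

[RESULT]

  Name:       [                                    ]
  Language:   ( ) English  ( ) Spanish  (●) French  
  Company:    [                                    ]
> Notes:      [Carol                               ]
  Theme:      ( ) Light  ( ) Dark  (●) Auto         
  Phone:      [                                    ]
                                                    
                                                    
                                                    
                                                    
                                                    
                                                    
                                                    
                                                    
                                                    


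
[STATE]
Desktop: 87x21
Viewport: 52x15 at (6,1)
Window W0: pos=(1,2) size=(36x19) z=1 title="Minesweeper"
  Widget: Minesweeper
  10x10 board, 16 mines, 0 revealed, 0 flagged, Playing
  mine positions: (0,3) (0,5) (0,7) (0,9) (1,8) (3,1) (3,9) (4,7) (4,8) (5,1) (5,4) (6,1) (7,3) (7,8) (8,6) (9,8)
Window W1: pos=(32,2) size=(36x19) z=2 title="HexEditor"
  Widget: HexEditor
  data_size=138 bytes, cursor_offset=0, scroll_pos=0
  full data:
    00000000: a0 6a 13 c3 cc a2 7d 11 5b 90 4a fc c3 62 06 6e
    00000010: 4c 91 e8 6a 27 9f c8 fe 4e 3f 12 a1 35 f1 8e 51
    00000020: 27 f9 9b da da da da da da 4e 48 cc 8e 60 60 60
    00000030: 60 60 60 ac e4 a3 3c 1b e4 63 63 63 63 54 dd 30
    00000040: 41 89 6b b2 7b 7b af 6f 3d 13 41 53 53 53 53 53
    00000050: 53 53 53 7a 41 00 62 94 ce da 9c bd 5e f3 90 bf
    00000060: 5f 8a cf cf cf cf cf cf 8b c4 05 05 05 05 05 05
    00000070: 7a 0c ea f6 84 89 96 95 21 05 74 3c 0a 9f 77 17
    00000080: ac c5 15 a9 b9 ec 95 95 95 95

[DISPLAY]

                                                    
━━━━━━━━━━━━━━━━━━━━━━━━━━┏━━━━━━━━━━━━━━━━━━━━━━━━━
esweeper                  ┃ HexEditor               
──────────────────────────┠─────────────────────────
■■■■■■                    ┃00000000  A0 6a 13 c3 cc 
■■■■■■                    ┃00000010  4c 91 e8 6a 27 
■■■■■■                    ┃00000020  27 f9 9b da da 
■■■■■■                    ┃00000030  60 60 60 ac e4 
■■■■■■                    ┃00000040  41 89 6b b2 7b 
■■■■■■                    ┃00000050  53 53 53 7a 41 
■■■■■■                    ┃00000060  5f 8a cf cf cf 
■■■■■■                    ┃00000070  7a 0c ea f6 84 
■■■■■■                    ┃00000080  ac c5 15 a9 b9 
■■■■■■                    ┃                         
                          ┃                         


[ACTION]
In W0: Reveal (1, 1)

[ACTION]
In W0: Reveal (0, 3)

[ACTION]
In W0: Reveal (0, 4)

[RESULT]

                                                    
━━━━━━━━━━━━━━━━━━━━━━━━━━┏━━━━━━━━━━━━━━━━━━━━━━━━━
esweeper                  ┃ HexEditor               
──────────────────────────┠─────────────────────────
■✹■✹■✹                    ┃00000000  A0 6a 13 c3 cc 
■■■■✹■                    ┃00000010  4c 91 e8 6a 27 
■■■■■■                    ┃00000020  27 f9 9b da da 
■■■■■✹                    ┃00000030  60 60 60 ac e4 
■■■✹✹■                    ┃00000040  41 89 6b b2 7b 
✹■■■■■                    ┃00000050  53 53 53 7a 41 
■■■■■■                    ┃00000060  5f 8a cf cf cf 
■■■■✹■                    ┃00000070  7a 0c ea f6 84 
■■✹■■■                    ┃00000080  ac c5 15 a9 b9 
■■■■✹■                    ┃                         
                          ┃                         


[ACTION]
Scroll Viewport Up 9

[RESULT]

                                                    
                                                    
━━━━━━━━━━━━━━━━━━━━━━━━━━┏━━━━━━━━━━━━━━━━━━━━━━━━━
esweeper                  ┃ HexEditor               
──────────────────────────┠─────────────────────────
■✹■✹■✹                    ┃00000000  A0 6a 13 c3 cc 
■■■■✹■                    ┃00000010  4c 91 e8 6a 27 
■■■■■■                    ┃00000020  27 f9 9b da da 
■■■■■✹                    ┃00000030  60 60 60 ac e4 
■■■✹✹■                    ┃00000040  41 89 6b b2 7b 
✹■■■■■                    ┃00000050  53 53 53 7a 41 
■■■■■■                    ┃00000060  5f 8a cf cf cf 
■■■■✹■                    ┃00000070  7a 0c ea f6 84 
■■✹■■■                    ┃00000080  ac c5 15 a9 b9 
■■■■✹■                    ┃                         


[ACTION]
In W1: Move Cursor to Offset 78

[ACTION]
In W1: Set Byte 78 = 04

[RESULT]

                                                    
                                                    
━━━━━━━━━━━━━━━━━━━━━━━━━━┏━━━━━━━━━━━━━━━━━━━━━━━━━
esweeper                  ┃ HexEditor               
──────────────────────────┠─────────────────────────
■✹■✹■✹                    ┃00000000  a0 6a 13 c3 cc 
■■■■✹■                    ┃00000010  4c 91 e8 6a 27 
■■■■■■                    ┃00000020  27 f9 9b da da 
■■■■■✹                    ┃00000030  60 60 60 ac e4 
■■■✹✹■                    ┃00000040  41 89 6b b2 7b 
✹■■■■■                    ┃00000050  53 53 53 7a 41 
■■■■■■                    ┃00000060  5f 8a cf cf cf 
■■■■✹■                    ┃00000070  7a 0c ea f6 84 
■■✹■■■                    ┃00000080  ac c5 15 a9 b9 
■■■■✹■                    ┃                         


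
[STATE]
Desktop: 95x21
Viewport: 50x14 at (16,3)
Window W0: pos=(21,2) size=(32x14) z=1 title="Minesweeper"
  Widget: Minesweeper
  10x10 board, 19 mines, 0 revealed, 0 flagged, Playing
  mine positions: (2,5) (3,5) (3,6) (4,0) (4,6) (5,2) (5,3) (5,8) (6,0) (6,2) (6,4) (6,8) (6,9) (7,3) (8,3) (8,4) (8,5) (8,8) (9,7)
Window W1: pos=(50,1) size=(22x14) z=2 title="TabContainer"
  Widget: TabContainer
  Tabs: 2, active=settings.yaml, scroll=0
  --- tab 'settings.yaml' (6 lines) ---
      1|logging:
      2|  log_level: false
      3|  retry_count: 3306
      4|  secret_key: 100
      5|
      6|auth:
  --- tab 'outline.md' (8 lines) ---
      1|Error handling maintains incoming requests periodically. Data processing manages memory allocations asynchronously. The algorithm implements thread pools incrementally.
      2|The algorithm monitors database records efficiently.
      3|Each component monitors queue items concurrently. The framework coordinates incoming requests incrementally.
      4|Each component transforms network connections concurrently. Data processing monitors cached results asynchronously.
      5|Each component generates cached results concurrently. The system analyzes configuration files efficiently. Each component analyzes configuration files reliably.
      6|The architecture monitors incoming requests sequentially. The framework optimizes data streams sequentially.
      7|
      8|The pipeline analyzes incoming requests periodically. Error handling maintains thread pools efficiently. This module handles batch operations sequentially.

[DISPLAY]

     ┃ Minesweeper                ┠───────────────
     ┠────────────────────────────┃[settings.yaml]
     ┃■■■■■■■■■■                  ┃───────────────
     ┃■■■■■■■■■■                  ┃logging:       
     ┃■■■■■■■■■■                  ┃  log_level: fa
     ┃■■■■■■■■■■                  ┃  retry_count: 
     ┃■■■■■■■■■■                  ┃  secret_key: 1
     ┃■■■■■■■■■■                  ┃               
     ┃■■■■■■■■■■                  ┃auth:          
     ┃■■■■■■■■■■                  ┃               
     ┃■■■■■■■■■■                  ┃               
     ┃■■■■■■■■■■                  ┗━━━━━━━━━━━━━━━
     ┗━━━━━━━━━━━━━━━━━━━━━━━━━━━━━━┛             
                                                  


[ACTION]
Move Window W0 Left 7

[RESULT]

Minesweeper                  ┃    ┠───────────────
─────────────────────────────┨    ┃[settings.yaml]
■■■■■■■■■                    ┃    ┃───────────────
■■■■■■■■■                    ┃    ┃logging:       
■■■■■■■■■                    ┃    ┃  log_level: fa
■■■■■■■■■                    ┃    ┃  retry_count: 
■■■■■■■■■                    ┃    ┃  secret_key: 1
■■■■■■■■■                    ┃    ┃               
■■■■■■■■■                    ┃    ┃auth:          
■■■■■■■■■                    ┃    ┃               
■■■■■■■■■                    ┃    ┃               
■■■■■■■■■                    ┃    ┗━━━━━━━━━━━━━━━
━━━━━━━━━━━━━━━━━━━━━━━━━━━━━┛                    
                                                  


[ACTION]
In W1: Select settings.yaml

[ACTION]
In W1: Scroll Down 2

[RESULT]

Minesweeper                  ┃    ┠───────────────
─────────────────────────────┨    ┃[settings.yaml]
■■■■■■■■■                    ┃    ┃───────────────
■■■■■■■■■                    ┃    ┃  retry_count: 
■■■■■■■■■                    ┃    ┃  secret_key: 1
■■■■■■■■■                    ┃    ┃               
■■■■■■■■■                    ┃    ┃auth:          
■■■■■■■■■                    ┃    ┃               
■■■■■■■■■                    ┃    ┃               
■■■■■■■■■                    ┃    ┃               
■■■■■■■■■                    ┃    ┃               
■■■■■■■■■                    ┃    ┗━━━━━━━━━━━━━━━
━━━━━━━━━━━━━━━━━━━━━━━━━━━━━┛                    
                                                  


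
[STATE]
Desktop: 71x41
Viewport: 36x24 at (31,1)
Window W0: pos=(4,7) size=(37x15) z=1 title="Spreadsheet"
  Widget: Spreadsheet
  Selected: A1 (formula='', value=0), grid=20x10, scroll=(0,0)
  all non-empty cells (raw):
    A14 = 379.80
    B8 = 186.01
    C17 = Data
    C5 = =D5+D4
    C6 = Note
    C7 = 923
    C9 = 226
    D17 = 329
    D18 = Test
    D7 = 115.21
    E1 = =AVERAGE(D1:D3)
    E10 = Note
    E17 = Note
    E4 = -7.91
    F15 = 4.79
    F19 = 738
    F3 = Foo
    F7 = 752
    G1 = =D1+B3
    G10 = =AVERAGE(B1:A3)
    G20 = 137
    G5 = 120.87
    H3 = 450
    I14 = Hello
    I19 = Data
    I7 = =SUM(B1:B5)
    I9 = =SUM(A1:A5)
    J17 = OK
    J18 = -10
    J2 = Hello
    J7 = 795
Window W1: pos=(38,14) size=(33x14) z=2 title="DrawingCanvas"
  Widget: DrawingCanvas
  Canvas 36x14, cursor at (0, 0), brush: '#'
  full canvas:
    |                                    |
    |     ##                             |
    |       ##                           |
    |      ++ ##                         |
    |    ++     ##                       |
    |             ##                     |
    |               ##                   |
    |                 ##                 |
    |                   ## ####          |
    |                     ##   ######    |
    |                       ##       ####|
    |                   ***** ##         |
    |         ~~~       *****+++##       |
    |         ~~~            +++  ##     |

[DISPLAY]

                                    
                                    
                                    
                                    
                                    
                                    
━━━━━━━━━┓                          
         ┃                          
─────────┨                          
         ┃                          
     D   ┃                          
---------┃                          
 0       ┃                          
 0     ┏━━━━━━━━━━━━━━━━━━━━━━━━━━━━
 0     ┃ DrawingCanvas              
 0     ┠────────────────────────────
 0     ┃+                           
       ┃     ##                     
23  115┃       ##                   
 0     ┃      ++ ##                 
━━━━━━━┃    ++     ##               
       ┃             ##             
       ┃               ##           
       ┃                 ##         


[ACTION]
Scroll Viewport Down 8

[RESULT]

─────────┨                          
         ┃                          
     D   ┃                          
---------┃                          
 0       ┃                          
 0     ┏━━━━━━━━━━━━━━━━━━━━━━━━━━━━
 0     ┃ DrawingCanvas              
 0     ┠────────────────────────────
 0     ┃+                           
       ┃     ##                     
23  115┃       ##                   
 0     ┃      ++ ##                 
━━━━━━━┃    ++     ##               
       ┃             ##             
       ┃               ##           
       ┃                 ##         
       ┃                   ## ####  
       ┃                     ##   ##
       ┗━━━━━━━━━━━━━━━━━━━━━━━━━━━━
                                    
                                    
                                    
                                    
                                    


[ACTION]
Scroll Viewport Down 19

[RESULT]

 0     ┃+                           
       ┃     ##                     
23  115┃       ##                   
 0     ┃      ++ ##                 
━━━━━━━┃    ++     ##               
       ┃             ##             
       ┃               ##           
       ┃                 ##         
       ┃                   ## ####  
       ┃                     ##   ##
       ┗━━━━━━━━━━━━━━━━━━━━━━━━━━━━
                                    
                                    
                                    
                                    
                                    
                                    
                                    
                                    
                                    
                                    
                                    
                                    
                                    


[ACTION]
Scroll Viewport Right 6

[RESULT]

   ┃+                              ┃
   ┃     ##                        ┃
115┃       ##                      ┃
   ┃      ++ ##                    ┃
━━━┃    ++     ##                  ┃
   ┃             ##                ┃
   ┃               ##              ┃
   ┃                 ##            ┃
   ┃                   ## ####     ┃
   ┃                     ##   #####┃
   ┗━━━━━━━━━━━━━━━━━━━━━━━━━━━━━━━┛
                                    
                                    
                                    
                                    
                                    
                                    
                                    
                                    
                                    
                                    
                                    
                                    
                                    


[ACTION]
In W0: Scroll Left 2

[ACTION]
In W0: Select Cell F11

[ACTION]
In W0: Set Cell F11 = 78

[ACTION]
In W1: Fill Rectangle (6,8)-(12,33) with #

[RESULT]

   ┃+                              ┃
   ┃     ##                        ┃
115┃       ##                      ┃
   ┃      ++ ##                    ┃
━━━┃    ++     ##                  ┃
   ┃             ##                ┃
   ┃        #######################┃
   ┃        #######################┃
   ┃        #######################┃
   ┃        #######################┃
   ┗━━━━━━━━━━━━━━━━━━━━━━━━━━━━━━━┛
                                    
                                    
                                    
                                    
                                    
                                    
                                    
                                    
                                    
                                    
                                    
                                    
                                    


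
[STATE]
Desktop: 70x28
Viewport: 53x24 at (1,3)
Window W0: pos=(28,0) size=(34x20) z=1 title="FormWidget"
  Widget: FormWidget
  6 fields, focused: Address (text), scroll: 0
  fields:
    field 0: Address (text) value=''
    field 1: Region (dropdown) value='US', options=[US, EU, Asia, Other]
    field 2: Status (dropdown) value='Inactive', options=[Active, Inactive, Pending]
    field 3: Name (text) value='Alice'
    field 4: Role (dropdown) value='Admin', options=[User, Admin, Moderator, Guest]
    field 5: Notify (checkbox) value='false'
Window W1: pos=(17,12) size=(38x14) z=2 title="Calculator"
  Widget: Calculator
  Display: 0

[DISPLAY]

                           ┃> Address:    [          
                           ┃  Region:     [US        
                           ┃  Status:     [Inactive  
                           ┃  Name:       [Alice     
                           ┃  Role:       [Admin     
                           ┃  Notify:     [ ]        
                           ┃                         
                           ┃                         
                           ┃                         
                ┏━━━━━━━━━━━━━━━━━━━━━━━━━━━━━━━━━━━━
                ┃ Calculator                         
                ┠────────────────────────────────────
                ┃                                   0
                ┃┌───┬───┬───┬───┐                   
                ┃│ 7 │ 8 │ 9 │ ÷ │                   
                ┃├───┼───┼───┼───┤                   
                ┃│ 4 │ 5 │ 6 │ × │                   
                ┃├───┼───┼───┼───┤                   
                ┃│ 1 │ 2 │ 3 │ - │                   
                ┃├───┼───┼───┼───┤                   
                ┃│ 0 │ . │ = │ + │                   
                ┃└───┴───┴───┴───┘                   
                ┗━━━━━━━━━━━━━━━━━━━━━━━━━━━━━━━━━━━━
                                                     


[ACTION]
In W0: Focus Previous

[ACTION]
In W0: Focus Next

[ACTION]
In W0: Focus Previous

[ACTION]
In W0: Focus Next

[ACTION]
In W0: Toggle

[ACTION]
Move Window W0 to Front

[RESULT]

                           ┃> Address:    [          
                           ┃  Region:     [US        
                           ┃  Status:     [Inactive  
                           ┃  Name:       [Alice     
                           ┃  Role:       [Admin     
                           ┃  Notify:     [ ]        
                           ┃                         
                           ┃                         
                           ┃                         
                ┏━━━━━━━━━━┃                         
                ┃ Calculato┃                         
                ┠──────────┃                         
                ┃          ┃                         
                ┃┌───┬───┬─┃                         
                ┃│ 7 │ 8 │ ┃                         
                ┃├───┼───┼─┃                         
                ┃│ 4 │ 5 │ ┗━━━━━━━━━━━━━━━━━━━━━━━━━
                ┃├───┼───┼───┼───┤                   
                ┃│ 1 │ 2 │ 3 │ - │                   
                ┃├───┼───┼───┼───┤                   
                ┃│ 0 │ . │ = │ + │                   
                ┃└───┴───┴───┴───┘                   
                ┗━━━━━━━━━━━━━━━━━━━━━━━━━━━━━━━━━━━━
                                                     


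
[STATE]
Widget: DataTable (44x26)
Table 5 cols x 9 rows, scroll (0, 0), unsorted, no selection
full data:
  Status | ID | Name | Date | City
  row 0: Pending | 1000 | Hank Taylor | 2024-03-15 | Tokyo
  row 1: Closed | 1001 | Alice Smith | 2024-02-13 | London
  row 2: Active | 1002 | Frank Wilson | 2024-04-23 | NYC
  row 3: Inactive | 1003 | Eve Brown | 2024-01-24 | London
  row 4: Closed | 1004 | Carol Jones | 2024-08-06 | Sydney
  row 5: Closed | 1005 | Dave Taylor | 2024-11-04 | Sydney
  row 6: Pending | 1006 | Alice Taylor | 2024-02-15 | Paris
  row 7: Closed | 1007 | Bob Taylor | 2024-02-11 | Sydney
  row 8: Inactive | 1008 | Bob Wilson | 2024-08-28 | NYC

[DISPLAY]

Status  │ID  │Name        │Date      │City  
────────┼────┼────────────┼──────────┼──────
Pending │1000│Hank Taylor │2024-03-15│Tokyo 
Closed  │1001│Alice Smith │2024-02-13│London
Active  │1002│Frank Wilson│2024-04-23│NYC   
Inactive│1003│Eve Brown   │2024-01-24│London
Closed  │1004│Carol Jones │2024-08-06│Sydney
Closed  │1005│Dave Taylor │2024-11-04│Sydney
Pending │1006│Alice Taylor│2024-02-15│Paris 
Closed  │1007│Bob Taylor  │2024-02-11│Sydney
Inactive│1008│Bob Wilson  │2024-08-28│NYC   
                                            
                                            
                                            
                                            
                                            
                                            
                                            
                                            
                                            
                                            
                                            
                                            
                                            
                                            
                                            


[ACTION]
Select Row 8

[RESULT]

Status  │ID  │Name        │Date      │City  
────────┼────┼────────────┼──────────┼──────
Pending │1000│Hank Taylor │2024-03-15│Tokyo 
Closed  │1001│Alice Smith │2024-02-13│London
Active  │1002│Frank Wilson│2024-04-23│NYC   
Inactive│1003│Eve Brown   │2024-01-24│London
Closed  │1004│Carol Jones │2024-08-06│Sydney
Closed  │1005│Dave Taylor │2024-11-04│Sydney
Pending │1006│Alice Taylor│2024-02-15│Paris 
Closed  │1007│Bob Taylor  │2024-02-11│Sydney
>nactive│1008│Bob Wilson  │2024-08-28│NYC   
                                            
                                            
                                            
                                            
                                            
                                            
                                            
                                            
                                            
                                            
                                            
                                            
                                            
                                            
                                            


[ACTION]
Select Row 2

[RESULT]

Status  │ID  │Name        │Date      │City  
────────┼────┼────────────┼──────────┼──────
Pending │1000│Hank Taylor │2024-03-15│Tokyo 
Closed  │1001│Alice Smith │2024-02-13│London
>ctive  │1002│Frank Wilson│2024-04-23│NYC   
Inactive│1003│Eve Brown   │2024-01-24│London
Closed  │1004│Carol Jones │2024-08-06│Sydney
Closed  │1005│Dave Taylor │2024-11-04│Sydney
Pending │1006│Alice Taylor│2024-02-15│Paris 
Closed  │1007│Bob Taylor  │2024-02-11│Sydney
Inactive│1008│Bob Wilson  │2024-08-28│NYC   
                                            
                                            
                                            
                                            
                                            
                                            
                                            
                                            
                                            
                                            
                                            
                                            
                                            
                                            
                                            
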